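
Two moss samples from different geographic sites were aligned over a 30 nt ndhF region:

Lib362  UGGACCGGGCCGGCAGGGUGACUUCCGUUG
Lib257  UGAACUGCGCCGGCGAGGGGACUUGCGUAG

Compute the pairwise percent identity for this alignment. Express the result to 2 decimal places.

73.33%

Mismatches occur at site 3 (G↔A), site 6 (C↔U), site 8 (G↔C), site 15 (A↔G), site 16 (G↔A), site 19 (U↔G), site 25 (C↔G), site 29 (U↔A).
22 of the 30 sites match, so the percent identity is 22/30 × 100 = 73.33%.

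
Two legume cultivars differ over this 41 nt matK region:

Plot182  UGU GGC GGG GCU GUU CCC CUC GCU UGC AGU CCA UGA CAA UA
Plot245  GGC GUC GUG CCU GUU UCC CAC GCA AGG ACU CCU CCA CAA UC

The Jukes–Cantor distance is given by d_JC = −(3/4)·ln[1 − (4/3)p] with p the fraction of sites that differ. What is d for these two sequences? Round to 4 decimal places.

0.5018

Mismatches occur at site 1 (U/G), site 3 (U/C), site 5 (G/U), site 8 (G/U), site 10 (G/C), site 16 (C/U), site 20 (U/A), site 24 (U/A), site 25 (U/A), site 27 (C/G), site 29 (G/C), site 33 (A/U), site 34 (U/C), site 35 (G/C), site 41 (A/C).
p = 15/41 = 0.365854.
d = −0.75 · ln(1 − (4/3)·0.365854) = −0.75 · ln(0.512195) = −0.75 · (-0.669050) = 0.5018.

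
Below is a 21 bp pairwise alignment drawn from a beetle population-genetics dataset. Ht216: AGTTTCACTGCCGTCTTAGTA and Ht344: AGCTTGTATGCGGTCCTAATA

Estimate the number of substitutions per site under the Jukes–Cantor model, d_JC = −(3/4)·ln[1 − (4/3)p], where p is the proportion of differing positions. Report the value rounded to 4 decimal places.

0.4408

Differing sites — 3:T/C; 6:C/G; 7:A/T; 8:C/A; 12:C/G; 16:T/C; 19:G/A.
p = 7/21 = 0.333333.
d = −0.75 · ln(1 − (4/3)·0.333333) = −0.75 · ln(0.555556) = −0.75 · (-0.587786) = 0.4408.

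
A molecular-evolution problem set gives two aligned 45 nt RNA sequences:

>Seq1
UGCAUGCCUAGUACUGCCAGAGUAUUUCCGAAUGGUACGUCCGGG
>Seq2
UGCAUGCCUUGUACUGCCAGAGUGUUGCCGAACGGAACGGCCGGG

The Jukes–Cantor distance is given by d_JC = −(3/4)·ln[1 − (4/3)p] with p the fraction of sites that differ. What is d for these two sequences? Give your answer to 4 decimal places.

The sequences differ at positions 10 (A/U), 24 (A/G), 27 (U/G), 33 (U/C), 36 (U/A), 40 (U/G).
p = 6/45 = 0.133333.
d = −0.75 · ln(1 − (4/3)·0.133333) = −0.75 · ln(0.822223) = −0.75 · (-0.195744) = 0.1468.

0.1468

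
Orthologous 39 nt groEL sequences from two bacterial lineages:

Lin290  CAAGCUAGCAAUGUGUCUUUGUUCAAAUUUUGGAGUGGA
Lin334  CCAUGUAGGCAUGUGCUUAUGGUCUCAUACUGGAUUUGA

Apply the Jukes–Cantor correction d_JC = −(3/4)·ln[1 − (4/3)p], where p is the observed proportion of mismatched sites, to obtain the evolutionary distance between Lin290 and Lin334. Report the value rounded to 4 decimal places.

The sequences differ at positions 2 (A/C), 4 (G/U), 5 (C/G), 9 (C/G), 10 (A/C), 16 (U/C), 17 (C/U), 19 (U/A), 22 (U/G), 25 (A/U), 26 (A/C), 29 (U/A), 30 (U/C), 35 (G/U), 37 (G/U).
p = 15/39 = 0.384615.
d = −0.75 · ln(1 − (4/3)·0.384615) = −0.75 · ln(0.487180) = −0.75 · (-0.719122) = 0.5393.

0.5393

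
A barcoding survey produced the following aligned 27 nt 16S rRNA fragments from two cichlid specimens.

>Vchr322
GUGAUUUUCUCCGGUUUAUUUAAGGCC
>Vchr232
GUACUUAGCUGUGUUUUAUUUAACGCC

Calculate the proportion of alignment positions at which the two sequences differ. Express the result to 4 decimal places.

Mismatches occur at site 3 (G→A), site 4 (A→C), site 7 (U→A), site 8 (U→G), site 11 (C→G), site 12 (C→U), site 14 (G→U), site 24 (G→C).
There are 8 differences over 27 sites, so p = 8/27 = 0.2963.

0.2963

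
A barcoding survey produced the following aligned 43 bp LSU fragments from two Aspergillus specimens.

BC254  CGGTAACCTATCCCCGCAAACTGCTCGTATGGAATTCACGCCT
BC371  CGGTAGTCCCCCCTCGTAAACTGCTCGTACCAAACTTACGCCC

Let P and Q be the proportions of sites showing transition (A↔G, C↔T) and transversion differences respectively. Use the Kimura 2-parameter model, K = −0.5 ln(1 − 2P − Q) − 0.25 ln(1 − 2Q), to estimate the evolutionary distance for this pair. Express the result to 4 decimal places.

Differing sites — 6:A/G (Ti); 7:C/T (Ti); 9:T/C (Ti); 10:A/C (Tv); 11:T/C (Ti); 14:C/T (Ti); 17:C/T (Ti); 30:T/C (Ti); 31:G/C (Tv); 32:G/A (Ti); 35:T/C (Ti); 37:C/T (Ti); 43:T/C (Ti).
Of the 13 differences, 11 transitions and 2 transversions over 43 sites: P = 11/43 = 0.255814, Q = 2/43 = 0.046512.
d = −0.5·ln(0.441860) − 0.25·ln(0.906976) = −0.5·(-0.816762) − 0.25·(-0.097639) = 0.4328.

0.4328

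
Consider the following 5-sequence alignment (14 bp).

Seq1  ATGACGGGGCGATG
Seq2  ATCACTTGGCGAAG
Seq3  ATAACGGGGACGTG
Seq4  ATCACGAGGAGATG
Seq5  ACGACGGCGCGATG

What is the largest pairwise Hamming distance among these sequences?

7

Pairwise Hamming distances:
  Seq1 vs Seq2: 4
  Seq1 vs Seq3: 4
  Seq1 vs Seq4: 3
  Seq1 vs Seq5: 2
  Seq2 vs Seq3: 7
  Seq2 vs Seq4: 4
  Seq2 vs Seq5: 6
  Seq3 vs Seq4: 4
  Seq3 vs Seq5: 6
  Seq4 vs Seq5: 5
The largest is 7, between Seq2 and Seq3.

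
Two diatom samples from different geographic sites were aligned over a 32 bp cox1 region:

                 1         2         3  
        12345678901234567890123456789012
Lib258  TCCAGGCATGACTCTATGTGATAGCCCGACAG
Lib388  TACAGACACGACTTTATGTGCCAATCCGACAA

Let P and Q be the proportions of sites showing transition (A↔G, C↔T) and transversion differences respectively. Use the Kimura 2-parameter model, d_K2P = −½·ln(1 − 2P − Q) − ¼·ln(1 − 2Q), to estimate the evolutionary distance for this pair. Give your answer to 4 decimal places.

0.3800

The sequences differ at positions 2 (C/A, transversion), 6 (G/A, transition), 9 (T/C, transition), 14 (C/T, transition), 21 (A/C, transversion), 22 (T/C, transition), 24 (G/A, transition), 25 (C/T, transition), 32 (G/A, transition).
Of the 9 differences, 7 transitions and 2 transversions over 32 sites: P = 7/32 = 0.218750, Q = 2/32 = 0.062500.
d = −0.5·ln(0.500000) − 0.25·ln(0.875000) = −0.5·(-0.693147) − 0.25·(-0.133531) = 0.3800.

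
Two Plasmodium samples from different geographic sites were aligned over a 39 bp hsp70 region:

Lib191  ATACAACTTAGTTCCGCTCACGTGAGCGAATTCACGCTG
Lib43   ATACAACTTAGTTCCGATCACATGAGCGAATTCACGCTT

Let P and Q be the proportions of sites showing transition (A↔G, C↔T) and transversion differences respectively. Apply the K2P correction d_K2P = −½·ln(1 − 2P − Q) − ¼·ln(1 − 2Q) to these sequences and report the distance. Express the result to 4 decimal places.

0.0812

Differing sites — 17:C/A (Tv); 22:G/A (Ti); 39:G/T (Tv).
Of the 3 differences, 1 transition and 2 transversions over 39 sites: P = 1/39 = 0.025641, Q = 2/39 = 0.051282.
d = −0.5·ln(0.897436) − 0.25·ln(0.897436) = −0.5·(-0.108213) − 0.25·(-0.108213) = 0.0812.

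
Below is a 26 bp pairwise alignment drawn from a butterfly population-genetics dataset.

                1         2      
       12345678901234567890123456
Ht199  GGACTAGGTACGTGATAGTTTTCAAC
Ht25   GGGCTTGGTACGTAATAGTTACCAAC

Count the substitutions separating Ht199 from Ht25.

5

Differing sites — 3:A/G; 6:A/T; 14:G/A; 21:T/A; 22:T/C.
That gives 5 mismatches out of 26 aligned sites, so the Hamming distance is 5.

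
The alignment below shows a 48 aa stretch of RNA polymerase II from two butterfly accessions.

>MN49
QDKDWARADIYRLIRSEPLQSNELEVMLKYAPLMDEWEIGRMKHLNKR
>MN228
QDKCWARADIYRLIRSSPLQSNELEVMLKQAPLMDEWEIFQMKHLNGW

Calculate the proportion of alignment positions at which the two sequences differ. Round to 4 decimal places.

0.1458

Mismatches occur at site 4 (D/C), site 17 (E/S), site 30 (Y/Q), site 40 (G/F), site 41 (R/Q), site 47 (K/G), site 48 (R/W).
There are 7 differences over 48 sites, so p = 7/48 = 0.1458.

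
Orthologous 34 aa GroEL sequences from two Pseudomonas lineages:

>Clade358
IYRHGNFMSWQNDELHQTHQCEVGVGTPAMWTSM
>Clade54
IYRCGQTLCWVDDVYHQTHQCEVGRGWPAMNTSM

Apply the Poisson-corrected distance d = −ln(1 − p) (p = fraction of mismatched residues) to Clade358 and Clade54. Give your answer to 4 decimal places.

0.4353

Mismatches occur at site 4 (H↔C), site 6 (N↔Q), site 7 (F↔T), site 8 (M↔L), site 9 (S↔C), site 11 (Q↔V), site 12 (N↔D), site 14 (E↔V), site 15 (L↔Y), site 25 (V↔R), site 27 (T↔W), site 31 (W↔N).
p = 12/34 = 0.352941.
d = −ln(1 − 0.352941) = −ln(0.647059) = 0.4353.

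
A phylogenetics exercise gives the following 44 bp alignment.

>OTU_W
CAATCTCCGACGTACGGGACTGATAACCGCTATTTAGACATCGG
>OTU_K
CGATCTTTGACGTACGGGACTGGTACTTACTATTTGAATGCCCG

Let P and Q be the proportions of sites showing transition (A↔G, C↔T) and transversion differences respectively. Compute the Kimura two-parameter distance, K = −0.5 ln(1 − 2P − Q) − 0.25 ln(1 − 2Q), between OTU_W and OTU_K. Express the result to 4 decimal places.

Differing sites — 2:A/G (Ti); 7:C/T (Ti); 8:C/T (Ti); 23:A/G (Ti); 26:A/C (Tv); 27:C/T (Ti); 28:C/T (Ti); 29:G/A (Ti); 36:A/G (Ti); 37:G/A (Ti); 39:C/T (Ti); 40:A/G (Ti); 41:T/C (Ti); 43:G/C (Tv).
Of the 14 differences, 12 transitions and 2 transversions over 44 sites: P = 12/44 = 0.272727, Q = 2/44 = 0.045455.
d = −0.5·ln(0.409091) − 0.25·ln(0.909090) = −0.5·(-0.893818) − 0.25·(-0.095311) = 0.4707.

0.4707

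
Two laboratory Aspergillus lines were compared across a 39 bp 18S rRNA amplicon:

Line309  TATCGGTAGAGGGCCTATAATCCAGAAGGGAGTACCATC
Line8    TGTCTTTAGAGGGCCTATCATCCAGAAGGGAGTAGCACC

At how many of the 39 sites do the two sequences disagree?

The sequences differ at positions 2 (A/G), 5 (G/T), 6 (G/T), 19 (A/C), 35 (C/G), 38 (T/C).
That gives 6 mismatches out of 39 aligned sites, so the Hamming distance is 6.

6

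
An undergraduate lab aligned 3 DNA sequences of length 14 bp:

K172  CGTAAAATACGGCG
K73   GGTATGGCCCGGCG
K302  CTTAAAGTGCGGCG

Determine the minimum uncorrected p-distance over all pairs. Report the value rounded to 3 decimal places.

Pairwise Hamming distances:
  K172 vs K73: 6
  K172 vs K302: 3
  K73 vs K302: 6
The smallest is 3 mismatches, between K172 and K302; p = 3/14 = 0.214.

0.214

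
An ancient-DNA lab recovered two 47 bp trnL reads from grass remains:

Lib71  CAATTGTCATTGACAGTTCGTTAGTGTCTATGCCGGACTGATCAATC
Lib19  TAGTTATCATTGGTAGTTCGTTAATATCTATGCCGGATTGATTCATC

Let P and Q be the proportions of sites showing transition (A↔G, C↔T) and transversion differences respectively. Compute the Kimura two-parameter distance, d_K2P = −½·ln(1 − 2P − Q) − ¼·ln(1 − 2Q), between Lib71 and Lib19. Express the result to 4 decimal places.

0.2698

Differing sites — 1:C/T (Ti); 3:A/G (Ti); 6:G/A (Ti); 13:A/G (Ti); 14:C/T (Ti); 24:G/A (Ti); 26:G/A (Ti); 38:C/T (Ti); 43:C/T (Ti); 44:A/C (Tv).
Of the 10 differences, 9 transitions and 1 transversion over 47 sites: P = 9/47 = 0.191489, Q = 1/47 = 0.021277.
d = −0.5·ln(0.595745) − 0.25·ln(0.957446) = −0.5·(-0.517943) − 0.25·(-0.043486) = 0.2698.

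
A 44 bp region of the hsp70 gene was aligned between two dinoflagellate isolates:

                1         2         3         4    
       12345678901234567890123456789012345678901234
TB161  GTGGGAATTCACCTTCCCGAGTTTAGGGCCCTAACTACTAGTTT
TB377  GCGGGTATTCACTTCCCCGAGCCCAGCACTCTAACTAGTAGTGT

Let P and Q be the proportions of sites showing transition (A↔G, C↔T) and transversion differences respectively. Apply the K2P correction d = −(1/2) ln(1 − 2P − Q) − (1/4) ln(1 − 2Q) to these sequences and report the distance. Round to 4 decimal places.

0.3532

Mismatches occur at site 2 (T/C, transition), site 6 (A/T, transversion), site 13 (C/T, transition), site 15 (T/C, transition), site 22 (T/C, transition), site 23 (T/C, transition), site 24 (T/C, transition), site 27 (G/C, transversion), site 28 (G/A, transition), site 30 (C/T, transition), site 38 (C/G, transversion), site 43 (T/G, transversion).
Of the 12 differences, 8 transitions and 4 transversions over 44 sites: P = 8/44 = 0.181818, Q = 4/44 = 0.090909.
d = −0.5·ln(0.545455) − 0.25·ln(0.818182) = −0.5·(-0.606135) − 0.25·(-0.200670) = 0.3532.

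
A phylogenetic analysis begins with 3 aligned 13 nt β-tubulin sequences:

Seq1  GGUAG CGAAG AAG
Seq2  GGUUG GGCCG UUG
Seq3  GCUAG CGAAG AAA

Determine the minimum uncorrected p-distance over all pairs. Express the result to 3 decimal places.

Pairwise Hamming distances:
  Seq1 vs Seq2: 6
  Seq1 vs Seq3: 2
  Seq2 vs Seq3: 8
The smallest is 2 mismatches, between Seq1 and Seq3; p = 2/13 = 0.154.

0.154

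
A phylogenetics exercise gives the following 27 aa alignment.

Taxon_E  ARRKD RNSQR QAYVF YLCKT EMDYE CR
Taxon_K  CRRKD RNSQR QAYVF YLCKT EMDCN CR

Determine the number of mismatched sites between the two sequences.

Mismatches occur at site 1 (A↔C), site 24 (Y↔C), site 25 (E↔N).
That gives 3 mismatches out of 27 aligned sites, so the Hamming distance is 3.

3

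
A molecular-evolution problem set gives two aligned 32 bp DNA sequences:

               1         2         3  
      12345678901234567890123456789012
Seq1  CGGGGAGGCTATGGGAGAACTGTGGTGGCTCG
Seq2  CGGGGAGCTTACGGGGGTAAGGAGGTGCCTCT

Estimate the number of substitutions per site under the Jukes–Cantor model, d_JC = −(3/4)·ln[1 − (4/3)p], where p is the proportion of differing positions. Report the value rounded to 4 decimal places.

Mismatches occur at site 8 (G→C), site 9 (C→T), site 12 (T→C), site 16 (A→G), site 18 (A→T), site 20 (C→A), site 21 (T→G), site 23 (T→A), site 28 (G→C), site 32 (G→T).
p = 10/32 = 0.312500.
d = −0.75 · ln(1 − (4/3)·0.312500) = −0.75 · ln(0.583333) = −0.75 · (-0.538997) = 0.4042.

0.4042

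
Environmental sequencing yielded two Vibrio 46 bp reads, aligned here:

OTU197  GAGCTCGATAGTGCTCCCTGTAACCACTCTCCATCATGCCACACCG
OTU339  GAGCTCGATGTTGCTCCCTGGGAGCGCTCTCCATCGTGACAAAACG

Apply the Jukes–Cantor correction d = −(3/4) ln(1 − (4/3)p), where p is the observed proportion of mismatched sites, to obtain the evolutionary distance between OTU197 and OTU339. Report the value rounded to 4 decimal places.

0.2567

Mismatches occur at site 10 (A/G), site 11 (G/T), site 21 (T/G), site 22 (A/G), site 24 (C/G), site 26 (A/G), site 36 (A/G), site 39 (C/A), site 42 (C/A), site 44 (C/A).
p = 10/46 = 0.217391.
d = −0.75 · ln(1 − (4/3)·0.217391) = −0.75 · ln(0.710145) = −0.75 · (-0.342286) = 0.2567.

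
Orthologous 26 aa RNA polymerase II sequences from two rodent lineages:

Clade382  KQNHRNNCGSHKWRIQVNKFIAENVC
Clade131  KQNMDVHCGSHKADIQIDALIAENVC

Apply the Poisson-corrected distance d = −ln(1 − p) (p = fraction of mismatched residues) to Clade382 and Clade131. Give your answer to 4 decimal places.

Mismatches occur at site 4 (H↔M), site 5 (R↔D), site 6 (N↔V), site 7 (N↔H), site 13 (W↔A), site 14 (R↔D), site 17 (V↔I), site 18 (N↔D), site 19 (K↔A), site 20 (F↔L).
p = 10/26 = 0.384615.
d = −ln(1 − 0.384615) = −ln(0.615385) = 0.4855.

0.4855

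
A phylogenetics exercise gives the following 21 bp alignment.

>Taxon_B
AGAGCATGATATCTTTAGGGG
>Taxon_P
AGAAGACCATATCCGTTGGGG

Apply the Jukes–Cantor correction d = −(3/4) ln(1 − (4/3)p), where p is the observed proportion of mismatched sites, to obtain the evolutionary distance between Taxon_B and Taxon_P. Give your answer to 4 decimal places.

0.4408

The sequences differ at positions 4 (G/A), 5 (C/G), 7 (T/C), 8 (G/C), 14 (T/C), 15 (T/G), 17 (A/T).
p = 7/21 = 0.333333.
d = −0.75 · ln(1 − (4/3)·0.333333) = −0.75 · ln(0.555556) = −0.75 · (-0.587786) = 0.4408.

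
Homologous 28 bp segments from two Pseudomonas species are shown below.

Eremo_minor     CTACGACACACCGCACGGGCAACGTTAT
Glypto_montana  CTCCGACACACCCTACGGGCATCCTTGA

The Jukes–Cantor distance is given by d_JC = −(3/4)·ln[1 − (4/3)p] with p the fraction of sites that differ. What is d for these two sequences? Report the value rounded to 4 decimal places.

0.3041

Differing sites — 3:A/C; 13:G/C; 14:C/T; 22:A/T; 24:G/C; 27:A/G; 28:T/A.
p = 7/28 = 0.250000.
d = −0.75 · ln(1 − (4/3)·0.250000) = −0.75 · ln(0.666667) = −0.75 · (-0.405465) = 0.3041.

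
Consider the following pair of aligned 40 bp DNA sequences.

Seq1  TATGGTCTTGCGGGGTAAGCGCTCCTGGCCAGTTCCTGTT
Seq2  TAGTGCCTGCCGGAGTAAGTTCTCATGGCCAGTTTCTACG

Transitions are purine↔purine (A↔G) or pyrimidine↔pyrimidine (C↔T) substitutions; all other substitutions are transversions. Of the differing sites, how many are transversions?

Mismatches occur at site 3 (T→G, transversion), site 4 (G→T, transversion), site 6 (T→C, transition), site 9 (T→G, transversion), site 10 (G→C, transversion), site 14 (G→A, transition), site 20 (C→T, transition), site 21 (G→T, transversion), site 25 (C→A, transversion), site 35 (C→T, transition), site 38 (G→A, transition), site 39 (T→C, transition), site 40 (T→G, transversion).
Of the 13 differences, 6 transitions and 7 transversions, so the answer is 7.

7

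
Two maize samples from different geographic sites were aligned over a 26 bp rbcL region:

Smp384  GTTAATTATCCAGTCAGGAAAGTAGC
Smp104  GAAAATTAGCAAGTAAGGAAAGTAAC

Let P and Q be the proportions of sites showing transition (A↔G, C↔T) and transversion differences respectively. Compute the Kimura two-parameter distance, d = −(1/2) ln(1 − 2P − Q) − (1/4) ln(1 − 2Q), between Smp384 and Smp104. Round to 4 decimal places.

The sequences differ at positions 2 (T/A, transversion), 3 (T/A, transversion), 9 (T/G, transversion), 11 (C/A, transversion), 15 (C/A, transversion), 25 (G/A, transition).
Of the 6 differences, 1 transition and 5 transversions over 26 sites: P = 1/26 = 0.038462, Q = 5/26 = 0.192308.
d = −0.5·ln(0.730768) − 0.25·ln(0.615384) = −0.5·(-0.313659) − 0.25·(-0.485509) = 0.2782.

0.2782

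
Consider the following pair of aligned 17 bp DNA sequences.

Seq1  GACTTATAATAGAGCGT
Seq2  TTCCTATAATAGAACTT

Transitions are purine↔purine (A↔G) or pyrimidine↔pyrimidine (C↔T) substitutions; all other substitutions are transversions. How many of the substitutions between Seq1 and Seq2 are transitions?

Differing sites — 1:G/T (Tv); 2:A/T (Tv); 4:T/C (Ti); 14:G/A (Ti); 16:G/T (Tv).
Of the 5 differences, 2 transitions and 3 transversions, so the answer is 2.

2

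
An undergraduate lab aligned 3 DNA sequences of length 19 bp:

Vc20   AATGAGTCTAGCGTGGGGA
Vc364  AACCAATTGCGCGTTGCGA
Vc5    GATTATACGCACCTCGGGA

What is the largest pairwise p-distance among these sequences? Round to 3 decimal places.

Pairwise Hamming distances:
  Vc20 vs Vc364: 8
  Vc20 vs Vc5: 9
  Vc364 vs Vc5: 10
The largest is 10 mismatches, between Vc364 and Vc5; p = 10/19 = 0.526.

0.526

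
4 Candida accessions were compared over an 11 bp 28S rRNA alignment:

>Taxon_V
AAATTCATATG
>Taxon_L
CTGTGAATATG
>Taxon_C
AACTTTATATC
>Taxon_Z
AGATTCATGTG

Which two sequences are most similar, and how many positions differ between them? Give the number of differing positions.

Pairwise Hamming distances:
  Taxon_V vs Taxon_L: 5
  Taxon_V vs Taxon_C: 3
  Taxon_V vs Taxon_Z: 2
  Taxon_L vs Taxon_C: 6
  Taxon_L vs Taxon_Z: 6
  Taxon_C vs Taxon_Z: 5
The smallest is 2, between Taxon_V and Taxon_Z.

2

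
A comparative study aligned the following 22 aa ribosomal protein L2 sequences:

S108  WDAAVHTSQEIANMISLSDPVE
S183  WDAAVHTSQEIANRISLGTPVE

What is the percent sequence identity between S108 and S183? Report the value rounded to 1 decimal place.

Differing sites — 14:M/R; 18:S/G; 19:D/T.
19 of the 22 sites match, so the percent identity is 19/22 × 100 = 86.4%.

86.4%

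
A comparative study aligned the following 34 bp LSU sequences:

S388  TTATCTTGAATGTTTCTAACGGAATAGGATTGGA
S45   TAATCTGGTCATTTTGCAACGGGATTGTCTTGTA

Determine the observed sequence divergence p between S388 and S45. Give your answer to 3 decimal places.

The sequences differ at positions 2 (T/A), 7 (T/G), 9 (A/T), 10 (A/C), 11 (T/A), 12 (G/T), 16 (C/G), 17 (T/C), 23 (A/G), 26 (A/T), 28 (G/T), 29 (A/C), 33 (G/T).
There are 13 differences over 34 sites, so p = 13/34 = 0.382.

0.382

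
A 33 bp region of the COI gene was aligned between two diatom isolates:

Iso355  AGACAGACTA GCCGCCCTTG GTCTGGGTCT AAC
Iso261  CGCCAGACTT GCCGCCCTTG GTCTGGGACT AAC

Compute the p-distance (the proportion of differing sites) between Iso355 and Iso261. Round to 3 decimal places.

0.121

Mismatches occur at site 1 (A/C), site 3 (A/C), site 10 (A/T), site 28 (T/A).
There are 4 differences over 33 sites, so p = 4/33 = 0.121.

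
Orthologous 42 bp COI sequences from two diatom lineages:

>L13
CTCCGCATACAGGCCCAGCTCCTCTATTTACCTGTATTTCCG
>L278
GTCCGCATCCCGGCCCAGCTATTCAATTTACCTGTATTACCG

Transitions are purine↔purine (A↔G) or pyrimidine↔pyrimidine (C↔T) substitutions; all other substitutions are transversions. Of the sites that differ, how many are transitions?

1

The sequences differ at positions 1 (C/G, transversion), 9 (A/C, transversion), 11 (A/C, transversion), 21 (C/A, transversion), 22 (C/T, transition), 25 (T/A, transversion), 39 (T/A, transversion).
Of the 7 differences, 1 transition and 6 transversions, so the answer is 1.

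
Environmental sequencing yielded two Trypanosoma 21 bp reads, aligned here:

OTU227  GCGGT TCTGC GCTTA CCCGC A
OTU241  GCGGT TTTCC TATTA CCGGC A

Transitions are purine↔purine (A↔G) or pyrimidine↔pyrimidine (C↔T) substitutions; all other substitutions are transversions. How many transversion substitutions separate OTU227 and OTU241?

Differing sites — 7:C/T (Ti); 9:G/C (Tv); 11:G/T (Tv); 12:C/A (Tv); 18:C/G (Tv).
Of the 5 differences, 1 transition and 4 transversions, so the answer is 4.

4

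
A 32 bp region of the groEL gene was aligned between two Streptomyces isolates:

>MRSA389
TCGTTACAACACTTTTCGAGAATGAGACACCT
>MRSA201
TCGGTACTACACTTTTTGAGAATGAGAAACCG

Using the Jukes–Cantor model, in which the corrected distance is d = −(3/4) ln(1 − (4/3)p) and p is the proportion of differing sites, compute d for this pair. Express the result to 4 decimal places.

0.1752

Mismatches occur at site 4 (T↔G), site 8 (A↔T), site 17 (C↔T), site 28 (C↔A), site 32 (T↔G).
p = 5/32 = 0.156250.
d = −0.75 · ln(1 − (4/3)·0.156250) = −0.75 · ln(0.791667) = −0.75 · (-0.233614) = 0.1752.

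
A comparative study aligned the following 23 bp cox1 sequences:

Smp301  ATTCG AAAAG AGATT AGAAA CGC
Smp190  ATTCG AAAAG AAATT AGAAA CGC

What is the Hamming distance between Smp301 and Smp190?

Differing sites — 12:G/A.
That gives 1 mismatch out of 23 aligned sites, so the Hamming distance is 1.

1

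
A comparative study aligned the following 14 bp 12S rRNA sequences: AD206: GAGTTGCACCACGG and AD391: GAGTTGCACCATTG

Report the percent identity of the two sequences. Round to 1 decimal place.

85.7%

Mismatches occur at site 12 (C→T), site 13 (G→T).
12 of the 14 sites match, so the percent identity is 12/14 × 100 = 85.7%.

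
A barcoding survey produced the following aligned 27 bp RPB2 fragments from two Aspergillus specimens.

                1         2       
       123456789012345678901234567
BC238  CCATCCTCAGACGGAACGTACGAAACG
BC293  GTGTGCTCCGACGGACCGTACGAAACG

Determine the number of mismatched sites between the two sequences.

Mismatches occur at site 1 (C↔G), site 2 (C↔T), site 3 (A↔G), site 5 (C↔G), site 9 (A↔C), site 16 (A↔C).
That gives 6 mismatches out of 27 aligned sites, so the Hamming distance is 6.

6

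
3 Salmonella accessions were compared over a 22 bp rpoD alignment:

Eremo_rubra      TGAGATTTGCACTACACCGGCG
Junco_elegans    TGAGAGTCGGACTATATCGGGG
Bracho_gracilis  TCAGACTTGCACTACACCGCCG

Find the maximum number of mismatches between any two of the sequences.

8

Pairwise Hamming distances:
  Eremo_rubra vs Junco_elegans: 6
  Eremo_rubra vs Bracho_gracilis: 3
  Junco_elegans vs Bracho_gracilis: 8
The largest is 8, between Junco_elegans and Bracho_gracilis.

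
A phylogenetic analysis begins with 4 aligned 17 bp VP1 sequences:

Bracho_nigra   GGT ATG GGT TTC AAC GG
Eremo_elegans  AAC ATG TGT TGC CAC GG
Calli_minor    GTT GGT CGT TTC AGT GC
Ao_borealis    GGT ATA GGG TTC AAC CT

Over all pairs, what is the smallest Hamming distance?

Pairwise Hamming distances:
  Bracho_nigra vs Eremo_elegans: 6
  Bracho_nigra vs Calli_minor: 8
  Bracho_nigra vs Ao_borealis: 4
  Eremo_elegans vs Calli_minor: 12
  Eremo_elegans vs Ao_borealis: 10
  Calli_minor vs Ao_borealis: 10
The smallest is 4, between Bracho_nigra and Ao_borealis.

4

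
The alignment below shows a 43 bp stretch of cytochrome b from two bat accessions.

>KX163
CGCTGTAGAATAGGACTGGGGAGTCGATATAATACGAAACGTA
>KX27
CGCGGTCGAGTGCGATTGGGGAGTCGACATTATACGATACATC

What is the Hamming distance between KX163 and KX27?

Differing sites — 4:T/G; 7:A/C; 10:A/G; 12:A/G; 13:G/C; 16:C/T; 28:T/C; 31:A/T; 38:A/T; 41:G/A; 43:A/C.
That gives 11 mismatches out of 43 aligned sites, so the Hamming distance is 11.

11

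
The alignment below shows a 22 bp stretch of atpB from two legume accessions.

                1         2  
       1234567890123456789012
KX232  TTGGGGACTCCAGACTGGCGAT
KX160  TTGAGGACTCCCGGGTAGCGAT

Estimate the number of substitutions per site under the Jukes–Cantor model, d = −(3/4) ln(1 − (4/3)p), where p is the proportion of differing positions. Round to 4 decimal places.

Mismatches occur at site 4 (G→A), site 12 (A→C), site 14 (A→G), site 15 (C→G), site 17 (G→A).
p = 5/22 = 0.227273.
d = −0.75 · ln(1 − (4/3)·0.227273) = −0.75 · ln(0.696969) = −0.75 · (-0.361014) = 0.2708.

0.2708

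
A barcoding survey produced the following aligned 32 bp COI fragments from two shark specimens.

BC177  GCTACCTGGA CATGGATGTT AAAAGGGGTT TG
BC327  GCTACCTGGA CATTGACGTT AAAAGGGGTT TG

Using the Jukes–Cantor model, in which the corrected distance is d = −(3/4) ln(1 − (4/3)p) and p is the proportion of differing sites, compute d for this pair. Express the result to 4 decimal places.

0.0653

Mismatches occur at site 14 (G→T), site 17 (T→C).
p = 2/32 = 0.062500.
d = −0.75 · ln(1 − (4/3)·0.062500) = −0.75 · ln(0.916667) = −0.75 · (-0.087011) = 0.0653.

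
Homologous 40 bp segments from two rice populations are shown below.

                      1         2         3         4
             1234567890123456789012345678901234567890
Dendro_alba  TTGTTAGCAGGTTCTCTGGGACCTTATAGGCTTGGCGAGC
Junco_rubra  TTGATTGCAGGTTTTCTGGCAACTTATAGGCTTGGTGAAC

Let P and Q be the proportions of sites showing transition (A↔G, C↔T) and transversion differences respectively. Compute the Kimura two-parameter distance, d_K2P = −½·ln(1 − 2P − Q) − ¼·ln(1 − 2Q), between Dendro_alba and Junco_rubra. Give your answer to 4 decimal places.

0.1996

Differing sites — 4:T/A (Tv); 6:A/T (Tv); 14:C/T (Ti); 20:G/C (Tv); 22:C/A (Tv); 36:C/T (Ti); 39:G/A (Ti).
Of the 7 differences, 3 transitions and 4 transversions over 40 sites: P = 3/40 = 0.075000, Q = 4/40 = 0.100000.
d = −0.5·ln(0.750000) − 0.25·ln(0.800000) = −0.5·(-0.287682) − 0.25·(-0.223144) = 0.1996.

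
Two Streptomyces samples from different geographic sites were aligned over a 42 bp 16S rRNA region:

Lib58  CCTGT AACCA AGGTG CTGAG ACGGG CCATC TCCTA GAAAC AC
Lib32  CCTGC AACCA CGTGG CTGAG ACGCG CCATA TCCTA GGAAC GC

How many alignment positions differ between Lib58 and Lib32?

The sequences differ at positions 5 (T/C), 11 (A/C), 13 (G/T), 14 (T/G), 24 (G/C), 30 (C/A), 37 (A/G), 41 (A/G).
That gives 8 mismatches out of 42 aligned sites, so the Hamming distance is 8.

8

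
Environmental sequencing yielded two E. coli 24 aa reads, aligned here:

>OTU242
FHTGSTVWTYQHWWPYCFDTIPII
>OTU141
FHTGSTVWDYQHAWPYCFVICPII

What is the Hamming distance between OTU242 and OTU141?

5

Mismatches occur at site 9 (T→D), site 13 (W→A), site 19 (D→V), site 20 (T→I), site 21 (I→C).
That gives 5 mismatches out of 24 aligned sites, so the Hamming distance is 5.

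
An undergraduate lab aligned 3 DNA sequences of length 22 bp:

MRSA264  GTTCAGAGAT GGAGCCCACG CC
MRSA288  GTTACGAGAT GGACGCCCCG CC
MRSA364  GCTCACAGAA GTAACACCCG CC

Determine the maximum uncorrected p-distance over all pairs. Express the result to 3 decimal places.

0.409

Pairwise Hamming distances:
  MRSA264 vs MRSA288: 5
  MRSA264 vs MRSA364: 7
  MRSA288 vs MRSA364: 9
The largest is 9 mismatches, between MRSA288 and MRSA364; p = 9/22 = 0.409.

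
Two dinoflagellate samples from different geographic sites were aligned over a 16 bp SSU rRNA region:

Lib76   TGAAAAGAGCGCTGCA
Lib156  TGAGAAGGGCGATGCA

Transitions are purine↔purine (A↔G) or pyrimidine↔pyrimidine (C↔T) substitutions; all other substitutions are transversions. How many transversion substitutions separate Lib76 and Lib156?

Differing sites — 4:A/G (Ti); 8:A/G (Ti); 12:C/A (Tv).
Of the 3 differences, 2 transitions and 1 transversion, so the answer is 1.

1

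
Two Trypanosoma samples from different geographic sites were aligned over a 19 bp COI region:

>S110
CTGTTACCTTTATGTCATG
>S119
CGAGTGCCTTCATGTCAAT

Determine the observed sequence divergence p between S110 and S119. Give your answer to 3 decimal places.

0.368

The sequences differ at positions 2 (T/G), 3 (G/A), 4 (T/G), 6 (A/G), 11 (T/C), 18 (T/A), 19 (G/T).
There are 7 differences over 19 sites, so p = 7/19 = 0.368.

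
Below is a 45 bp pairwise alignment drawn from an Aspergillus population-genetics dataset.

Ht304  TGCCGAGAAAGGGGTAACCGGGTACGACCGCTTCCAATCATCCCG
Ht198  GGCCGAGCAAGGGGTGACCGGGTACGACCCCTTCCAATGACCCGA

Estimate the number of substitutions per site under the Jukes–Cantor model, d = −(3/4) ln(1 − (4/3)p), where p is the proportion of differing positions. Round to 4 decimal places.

Differing sites — 1:T/G; 8:A/C; 16:A/G; 30:G/C; 39:C/G; 41:T/C; 44:C/G; 45:G/A.
p = 8/45 = 0.177778.
d = −0.75 · ln(1 − (4/3)·0.177778) = −0.75 · ln(0.762963) = −0.75 · (-0.270546) = 0.2029.

0.2029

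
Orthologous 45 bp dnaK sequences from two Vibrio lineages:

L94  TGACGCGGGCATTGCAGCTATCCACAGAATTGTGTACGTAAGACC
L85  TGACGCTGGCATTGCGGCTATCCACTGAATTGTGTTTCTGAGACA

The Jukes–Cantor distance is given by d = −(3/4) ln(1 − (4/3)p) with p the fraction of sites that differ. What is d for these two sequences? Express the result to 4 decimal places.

0.2029

Differing sites — 7:G/T; 16:A/G; 26:A/T; 36:A/T; 37:C/T; 38:G/C; 40:A/G; 45:C/A.
p = 8/45 = 0.177778.
d = −0.75 · ln(1 − (4/3)·0.177778) = −0.75 · ln(0.762963) = −0.75 · (-0.270546) = 0.2029.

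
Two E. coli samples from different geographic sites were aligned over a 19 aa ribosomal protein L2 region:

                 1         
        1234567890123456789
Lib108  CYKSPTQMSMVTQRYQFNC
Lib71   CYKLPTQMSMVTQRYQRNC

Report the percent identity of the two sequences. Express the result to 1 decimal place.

89.5%

Mismatches occur at site 4 (S↔L), site 17 (F↔R).
17 of the 19 sites match, so the percent identity is 17/19 × 100 = 89.5%.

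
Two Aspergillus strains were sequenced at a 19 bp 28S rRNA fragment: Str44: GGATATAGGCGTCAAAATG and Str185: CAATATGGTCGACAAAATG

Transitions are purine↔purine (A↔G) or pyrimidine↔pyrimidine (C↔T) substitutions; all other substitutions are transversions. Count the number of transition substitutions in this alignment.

The sequences differ at positions 1 (G/C, transversion), 2 (G/A, transition), 7 (A/G, transition), 9 (G/T, transversion), 12 (T/A, transversion).
Of the 5 differences, 2 transitions and 3 transversions, so the answer is 2.

2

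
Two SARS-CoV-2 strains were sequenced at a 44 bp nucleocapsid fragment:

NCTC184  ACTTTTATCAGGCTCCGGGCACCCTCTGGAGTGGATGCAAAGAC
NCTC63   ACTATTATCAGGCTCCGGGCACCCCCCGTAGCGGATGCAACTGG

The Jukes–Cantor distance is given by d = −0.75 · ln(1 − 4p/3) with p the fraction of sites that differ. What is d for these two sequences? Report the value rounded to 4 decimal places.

0.2388

Differing sites — 4:T/A; 25:T/C; 27:T/C; 29:G/T; 32:T/C; 41:A/C; 42:G/T; 43:A/G; 44:C/G.
p = 9/44 = 0.204545.
d = −0.75 · ln(1 − (4/3)·0.204545) = −0.75 · ln(0.727273) = −0.75 · (-0.318453) = 0.2388.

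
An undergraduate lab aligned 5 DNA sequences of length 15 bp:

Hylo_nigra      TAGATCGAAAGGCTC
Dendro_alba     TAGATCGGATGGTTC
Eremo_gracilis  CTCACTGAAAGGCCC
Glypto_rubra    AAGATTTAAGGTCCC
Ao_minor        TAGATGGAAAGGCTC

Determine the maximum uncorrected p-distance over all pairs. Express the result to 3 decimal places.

0.600

Pairwise Hamming distances:
  Hylo_nigra vs Dendro_alba: 3
  Hylo_nigra vs Eremo_gracilis: 6
  Hylo_nigra vs Glypto_rubra: 6
  Hylo_nigra vs Ao_minor: 1
  Dendro_alba vs Eremo_gracilis: 9
  Dendro_alba vs Glypto_rubra: 8
  Dendro_alba vs Ao_minor: 4
  Eremo_gracilis vs Glypto_rubra: 7
  Eremo_gracilis vs Ao_minor: 6
  Glypto_rubra vs Ao_minor: 6
The largest is 9 mismatches, between Dendro_alba and Eremo_gracilis; p = 9/15 = 0.600.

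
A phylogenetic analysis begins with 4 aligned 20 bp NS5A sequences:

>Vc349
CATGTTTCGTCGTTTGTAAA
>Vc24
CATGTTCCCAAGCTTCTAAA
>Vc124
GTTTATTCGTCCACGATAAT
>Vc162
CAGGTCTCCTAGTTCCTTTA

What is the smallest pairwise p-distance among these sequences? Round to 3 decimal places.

Pairwise Hamming distances:
  Vc349 vs Vc24: 6
  Vc349 vs Vc124: 10
  Vc349 vs Vc162: 8
  Vc24 vs Vc124: 14
  Vc24 vs Vc162: 8
  Vc124 vs Vc162: 16
The smallest is 6 mismatches, between Vc349 and Vc24; p = 6/20 = 0.300.

0.300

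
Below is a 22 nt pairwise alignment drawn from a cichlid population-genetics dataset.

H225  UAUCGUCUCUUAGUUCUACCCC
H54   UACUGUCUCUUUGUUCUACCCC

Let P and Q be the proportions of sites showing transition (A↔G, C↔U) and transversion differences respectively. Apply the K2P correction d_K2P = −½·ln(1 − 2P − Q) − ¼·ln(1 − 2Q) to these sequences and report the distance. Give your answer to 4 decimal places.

The sequences differ at positions 3 (U/C, transition), 4 (C/U, transition), 12 (A/U, transversion).
Of the 3 differences, 2 transitions and 1 transversion over 22 sites: P = 2/22 = 0.090909, Q = 1/22 = 0.045455.
d = −0.5·ln(0.772727) − 0.25·ln(0.909090) = −0.5·(-0.257829) − 0.25·(-0.095311) = 0.1527.

0.1527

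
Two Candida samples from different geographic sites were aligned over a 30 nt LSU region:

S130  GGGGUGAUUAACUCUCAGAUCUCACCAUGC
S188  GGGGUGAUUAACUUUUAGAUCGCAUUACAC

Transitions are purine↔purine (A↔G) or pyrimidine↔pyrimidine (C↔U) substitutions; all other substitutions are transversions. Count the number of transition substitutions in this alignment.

Differing sites — 14:C/U (Ti); 16:C/U (Ti); 22:U/G (Tv); 25:C/U (Ti); 26:C/U (Ti); 28:U/C (Ti); 29:G/A (Ti).
Of the 7 differences, 6 transitions and 1 transversion, so the answer is 6.

6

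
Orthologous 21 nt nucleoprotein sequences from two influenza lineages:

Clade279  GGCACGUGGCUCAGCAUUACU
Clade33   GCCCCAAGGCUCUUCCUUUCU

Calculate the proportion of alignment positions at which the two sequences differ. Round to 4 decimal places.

The sequences differ at positions 2 (G/C), 4 (A/C), 6 (G/A), 7 (U/A), 13 (A/U), 14 (G/U), 16 (A/C), 19 (A/U).
There are 8 differences over 21 sites, so p = 8/21 = 0.3810.

0.3810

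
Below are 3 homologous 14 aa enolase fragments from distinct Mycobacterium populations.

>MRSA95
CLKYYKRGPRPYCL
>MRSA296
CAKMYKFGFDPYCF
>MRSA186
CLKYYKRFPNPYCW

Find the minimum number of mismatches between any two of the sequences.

3

Pairwise Hamming distances:
  MRSA95 vs MRSA296: 6
  MRSA95 vs MRSA186: 3
  MRSA296 vs MRSA186: 7
The smallest is 3, between MRSA95 and MRSA186.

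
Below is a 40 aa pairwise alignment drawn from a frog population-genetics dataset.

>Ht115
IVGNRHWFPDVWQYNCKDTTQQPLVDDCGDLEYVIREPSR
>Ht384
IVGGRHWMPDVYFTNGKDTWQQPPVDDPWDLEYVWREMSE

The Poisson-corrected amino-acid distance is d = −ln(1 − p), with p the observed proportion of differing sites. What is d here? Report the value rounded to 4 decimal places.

0.3930

The sequences differ at positions 4 (N/G), 8 (F/M), 12 (W/Y), 13 (Q/F), 14 (Y/T), 16 (C/G), 20 (T/W), 24 (L/P), 28 (C/P), 29 (G/W), 35 (I/W), 38 (P/M), 40 (R/E).
p = 13/40 = 0.325000.
d = −ln(1 − 0.325000) = −ln(0.675000) = 0.3930.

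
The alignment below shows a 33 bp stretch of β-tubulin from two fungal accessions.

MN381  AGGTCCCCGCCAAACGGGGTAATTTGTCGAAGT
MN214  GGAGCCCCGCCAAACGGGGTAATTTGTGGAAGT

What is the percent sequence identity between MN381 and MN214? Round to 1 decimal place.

Mismatches occur at site 1 (A↔G), site 3 (G↔A), site 4 (T↔G), site 28 (C↔G).
29 of the 33 sites match, so the percent identity is 29/33 × 100 = 87.9%.

87.9%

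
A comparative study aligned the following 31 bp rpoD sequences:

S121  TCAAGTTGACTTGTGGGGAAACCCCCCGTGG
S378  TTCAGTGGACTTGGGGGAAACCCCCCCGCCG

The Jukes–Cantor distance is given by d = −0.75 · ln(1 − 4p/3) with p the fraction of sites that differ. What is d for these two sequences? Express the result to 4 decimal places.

The sequences differ at positions 2 (C/T), 3 (A/C), 7 (T/G), 14 (T/G), 18 (G/A), 21 (A/C), 29 (T/C), 30 (G/C).
p = 8/31 = 0.258065.
d = −0.75 · ln(1 − (4/3)·0.258065) = −0.75 · ln(0.655913) = −0.75 · (-0.421727) = 0.3163.

0.3163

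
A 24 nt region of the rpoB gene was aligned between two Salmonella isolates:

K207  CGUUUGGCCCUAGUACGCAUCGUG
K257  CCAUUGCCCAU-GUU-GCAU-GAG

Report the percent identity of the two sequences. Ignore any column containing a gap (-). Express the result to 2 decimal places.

Excluding the 3 gap columns leaves 21 comparable sites.
Differing sites — 2:G/C; 3:U/A; 7:G/C; 10:C/A; 15:A/U; 23:U/A.
15 of the 21 comparable sites match, so the percent identity is 15/21 × 100 = 71.43%.

71.43%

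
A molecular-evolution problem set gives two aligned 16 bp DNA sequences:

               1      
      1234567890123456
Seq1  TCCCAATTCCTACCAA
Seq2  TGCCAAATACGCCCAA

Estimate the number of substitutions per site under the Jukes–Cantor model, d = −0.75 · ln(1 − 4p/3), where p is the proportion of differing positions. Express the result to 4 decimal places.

0.4042

Differing sites — 2:C/G; 7:T/A; 9:C/A; 11:T/G; 12:A/C.
p = 5/16 = 0.312500.
d = −0.75 · ln(1 − (4/3)·0.312500) = −0.75 · ln(0.583333) = −0.75 · (-0.538997) = 0.4042.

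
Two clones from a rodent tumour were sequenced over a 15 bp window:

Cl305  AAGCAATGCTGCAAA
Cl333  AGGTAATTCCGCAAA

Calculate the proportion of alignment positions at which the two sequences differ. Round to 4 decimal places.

Mismatches occur at site 2 (A↔G), site 4 (C↔T), site 8 (G↔T), site 10 (T↔C).
There are 4 differences over 15 sites, so p = 4/15 = 0.2667.

0.2667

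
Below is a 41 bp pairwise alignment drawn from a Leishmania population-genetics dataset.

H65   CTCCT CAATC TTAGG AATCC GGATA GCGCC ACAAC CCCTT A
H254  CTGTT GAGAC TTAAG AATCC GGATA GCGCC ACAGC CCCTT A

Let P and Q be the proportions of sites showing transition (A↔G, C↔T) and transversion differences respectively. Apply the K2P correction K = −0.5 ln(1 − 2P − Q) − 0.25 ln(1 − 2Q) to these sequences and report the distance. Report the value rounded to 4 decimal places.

Differing sites — 3:C/G (Tv); 4:C/T (Ti); 6:C/G (Tv); 8:A/G (Ti); 9:T/A (Tv); 14:G/A (Ti); 34:A/G (Ti).
Of the 7 differences, 4 transitions and 3 transversions over 41 sites: P = 4/41 = 0.097561, Q = 3/41 = 0.073171.
d = −0.5·ln(0.731707) − 0.25·ln(0.853658) = −0.5·(-0.312375) − 0.25·(-0.158225) = 0.1957.

0.1957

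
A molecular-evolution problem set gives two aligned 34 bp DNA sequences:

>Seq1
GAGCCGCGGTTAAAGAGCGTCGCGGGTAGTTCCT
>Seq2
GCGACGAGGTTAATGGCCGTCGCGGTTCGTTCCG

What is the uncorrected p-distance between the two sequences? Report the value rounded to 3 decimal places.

The sequences differ at positions 2 (A/C), 4 (C/A), 7 (C/A), 14 (A/T), 16 (A/G), 17 (G/C), 26 (G/T), 28 (A/C), 34 (T/G).
There are 9 differences over 34 sites, so p = 9/34 = 0.265.

0.265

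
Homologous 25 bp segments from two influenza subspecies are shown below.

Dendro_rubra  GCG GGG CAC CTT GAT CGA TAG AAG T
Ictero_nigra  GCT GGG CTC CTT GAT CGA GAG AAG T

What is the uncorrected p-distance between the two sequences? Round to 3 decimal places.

0.120

Differing sites — 3:G/T; 8:A/T; 19:T/G.
There are 3 differences over 25 sites, so p = 3/25 = 0.120.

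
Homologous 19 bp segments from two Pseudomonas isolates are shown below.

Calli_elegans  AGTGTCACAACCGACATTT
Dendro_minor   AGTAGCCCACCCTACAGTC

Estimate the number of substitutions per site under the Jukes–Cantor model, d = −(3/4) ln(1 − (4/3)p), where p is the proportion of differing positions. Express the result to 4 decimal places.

0.5068

The sequences differ at positions 4 (G/A), 5 (T/G), 7 (A/C), 10 (A/C), 13 (G/T), 17 (T/G), 19 (T/C).
p = 7/19 = 0.368421.
d = −0.75 · ln(1 − (4/3)·0.368421) = −0.75 · ln(0.508772) = −0.75 · (-0.675755) = 0.5068.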